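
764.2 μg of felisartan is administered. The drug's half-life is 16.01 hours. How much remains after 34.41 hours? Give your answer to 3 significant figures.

Number of half-lives: n = 34.41/16.01 ≈ 2.1493.
Remaining = 764.2 × (1/2)^2.1493 = 764.2 × 0.22542 ≈ 172.27 μg.

172 μg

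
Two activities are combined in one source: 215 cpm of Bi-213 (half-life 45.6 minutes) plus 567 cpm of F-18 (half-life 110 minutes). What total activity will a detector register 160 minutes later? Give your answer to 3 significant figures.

Bi-213: 215 × (1/2)^(160/45.6) = 215 × (1/2)^3.5088 ≈ 18.888 cpm.
F-18: 567 × (1/2)^(160/110) = 567 × (1/2)^1.4545 ≈ 206.88 cpm.
Total = 18.888 + 206.88 ≈ 225.77 cpm.

226 cpm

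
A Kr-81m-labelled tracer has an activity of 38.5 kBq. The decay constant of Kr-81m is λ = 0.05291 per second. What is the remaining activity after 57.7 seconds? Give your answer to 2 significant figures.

1.8 kBq

t½ = ln 2 / λ = 0.69315 / 0.05291 ≈ 13.1 seconds.
Number of half-lives: n = 57.7/13.1 ≈ 4.4044.
Remaining = 38.5 × (1/2)^4.4044 = 38.5 × 0.047221 ≈ 1.818 kBq.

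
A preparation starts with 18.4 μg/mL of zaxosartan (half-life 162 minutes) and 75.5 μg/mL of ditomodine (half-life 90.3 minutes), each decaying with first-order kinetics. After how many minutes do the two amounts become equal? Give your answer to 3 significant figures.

Set 18.4·(1/2)^(t/162) = 75.5·(1/2)^(t/90.3).
Taking log₂: log₂(18.4/75.5) = t·(1/162 − 1/90.3).
log₂(0.24371) = -2.0368; 1/162 − 1/90.3 = -0.0049014.
t = -2.0368 / -0.0049014 ≈ 415.55 minutes.

416 minutes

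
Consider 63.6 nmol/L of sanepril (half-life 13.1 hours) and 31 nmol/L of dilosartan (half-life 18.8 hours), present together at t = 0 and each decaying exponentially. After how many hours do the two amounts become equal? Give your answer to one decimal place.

44.8 hours

Set 63.6·(1/2)^(t/13.1) = 31·(1/2)^(t/18.8).
Taking log₂: log₂(63.6/31) = t·(1/13.1 − 1/18.8).
log₂(2.0516) = 1.0368; 1/13.1 − 1/18.8 = 0.023144.
t = 1.0368 / 0.023144 ≈ 44.795 hours.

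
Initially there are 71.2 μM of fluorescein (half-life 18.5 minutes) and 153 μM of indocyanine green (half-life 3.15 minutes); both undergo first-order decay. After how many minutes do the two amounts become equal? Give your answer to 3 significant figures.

4.19 minutes

Set 71.2·(1/2)^(t/18.5) = 153·(1/2)^(t/3.15).
Taking log₂: log₂(71.2/153) = t·(1/18.5 − 1/3.15).
log₂(0.46536) = -1.1036; 1/18.5 − 1/3.15 = -0.26341.
t = -1.1036 / -0.26341 ≈ 4.1897 minutes.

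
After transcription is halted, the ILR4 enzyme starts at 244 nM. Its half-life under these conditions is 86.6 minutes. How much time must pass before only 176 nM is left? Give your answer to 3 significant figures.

Fraction remaining = 176/244 ≈ 0.72131.
n = log₂(244/176) = ln(1.3864)/ln 2 ≈ 0.47131 half-lives.
t = n × t½ = 0.47131 × 86.6 ≈ 40.815 minutes.

40.8 minutes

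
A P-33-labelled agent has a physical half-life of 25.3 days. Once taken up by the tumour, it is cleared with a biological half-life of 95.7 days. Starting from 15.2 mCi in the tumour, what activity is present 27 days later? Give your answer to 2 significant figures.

6.0 mCi

1/t_eff = 1/t_phys + 1/t_biol = 1/25.3 + 1/95.7 = 0.049975 per day.
t_eff = 25.3 × 95.7 / (25.3 + 95.7) ≈ 20.01 days.
Remaining = 15.2 × (1/2)^(27/20.01) = 15.2 × (1/2)^1.3493 ≈ 5.9656 mCi.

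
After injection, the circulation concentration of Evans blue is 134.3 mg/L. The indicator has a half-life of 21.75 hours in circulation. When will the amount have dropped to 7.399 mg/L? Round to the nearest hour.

Fraction remaining = 7.399/134.3 ≈ 0.055093.
n = log₂(134.3/7.399) = ln(18.151)/ln 2 ≈ 4.182 half-lives.
t = n × t½ = 4.182 × 21.75 ≈ 90.958 hours.

91 hours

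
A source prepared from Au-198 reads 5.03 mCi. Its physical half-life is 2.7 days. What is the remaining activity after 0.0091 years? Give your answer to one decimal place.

2.1 mCi

Convert the elapsed time: 0.0091 years = 3.3215 days.
Number of half-lives: n = 3.3215/2.7 ≈ 1.2302.
Remaining = 5.03 × (1/2)^1.2302 = 5.03 × 0.42626 ≈ 2.1441 mCi.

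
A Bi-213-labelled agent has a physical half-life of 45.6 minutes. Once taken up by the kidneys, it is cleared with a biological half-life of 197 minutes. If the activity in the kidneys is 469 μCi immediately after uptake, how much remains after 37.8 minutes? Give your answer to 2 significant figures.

230 μCi

1/t_eff = 1/t_phys + 1/t_biol = 1/45.6 + 1/197 = 0.027006 per minute.
t_eff = 45.6 × 197 / (45.6 + 197) ≈ 37.029 minutes.
Remaining = 469 × (1/2)^(37.8/37.029) = 469 × (1/2)^1.0208 ≈ 231.14 μCi.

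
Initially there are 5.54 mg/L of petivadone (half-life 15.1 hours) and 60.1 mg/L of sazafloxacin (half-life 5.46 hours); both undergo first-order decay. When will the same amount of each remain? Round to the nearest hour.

29 hours

Set 5.54·(1/2)^(t/15.1) = 60.1·(1/2)^(t/5.46).
Taking log₂: log₂(5.54/60.1) = t·(1/15.1 − 1/5.46).
log₂(0.09218) = -3.4394; 1/15.1 − 1/5.46 = -0.11693.
t = -3.4394 / -0.11693 ≈ 29.415 hours.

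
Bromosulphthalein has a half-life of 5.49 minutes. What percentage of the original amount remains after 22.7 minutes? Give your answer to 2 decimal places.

5.69%

n = 22.7/5.49 ≈ 4.1348 half-lives.
Fraction remaining = (1/2)^4.1348 ≈ 0.056925, i.e. 5.6925%.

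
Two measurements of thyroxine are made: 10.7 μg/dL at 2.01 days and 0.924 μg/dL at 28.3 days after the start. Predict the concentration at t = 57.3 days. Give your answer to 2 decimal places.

0.06 μg/dL

Over Δt = 28.3 − 2.01 = 26.29 days, the level fell by a factor of 10.7/0.924 ≈ 11.58.
n = log₂(11.58) ≈ 3.5336 half-lives, so t½ = 26.29/3.5336 ≈ 7.4401 days.
From t = 28.3 to t = 57.3: 0.924 × (1/2)^((57.3−28.3)/7.4401) ≈ 0.061989 μg/dL.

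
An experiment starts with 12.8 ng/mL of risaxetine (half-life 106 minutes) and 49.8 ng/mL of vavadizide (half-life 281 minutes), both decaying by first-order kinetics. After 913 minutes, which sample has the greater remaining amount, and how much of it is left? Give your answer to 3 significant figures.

risaxetine: 12.8 × (1/2)^8.6132 ≈ 0.032687 ng/mL.
vavadizide: 49.8 × (1/2)^3.2491 ≈ 5.2378 ng/mL.
Vavadizide has more remaining, at ≈ 5.2378 ng/mL.

vavadizide, 5.24 ng/mL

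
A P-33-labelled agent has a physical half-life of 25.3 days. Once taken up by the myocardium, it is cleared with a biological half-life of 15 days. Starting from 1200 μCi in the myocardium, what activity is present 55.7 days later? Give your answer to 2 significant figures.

20 μCi

1/t_eff = 1/t_phys + 1/t_biol = 1/25.3 + 1/15 = 0.10619 per day.
t_eff = 25.3 × 15 / (25.3 + 15) ≈ 9.4169 days.
Remaining = 1200 × (1/2)^(55.7/9.4169) = 1200 × (1/2)^5.9149 ≈ 19.889 μCi.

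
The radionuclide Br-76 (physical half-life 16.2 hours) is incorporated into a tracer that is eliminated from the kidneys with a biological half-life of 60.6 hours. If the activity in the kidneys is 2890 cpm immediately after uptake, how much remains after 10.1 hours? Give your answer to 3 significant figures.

1/t_eff = 1/t_phys + 1/t_biol = 1/16.2 + 1/60.6 = 0.07823 per hour.
t_eff = 16.2 × 60.6 / (16.2 + 60.6) ≈ 12.783 hours.
Remaining = 2890 × (1/2)^(10.1/12.783) = 2890 × (1/2)^0.79012 ≈ 1671.3 cpm.

1670 cpm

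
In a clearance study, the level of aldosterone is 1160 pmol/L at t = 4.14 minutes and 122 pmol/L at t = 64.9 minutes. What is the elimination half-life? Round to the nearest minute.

Over Δt = 64.9 − 4.14 = 60.76 minutes, the level fell by a factor of 1160/122 ≈ 9.5082.
n = log₂(9.5082) ≈ 3.2492 half-lives, so t½ = 60.76/3.2492 ≈ 18.7 minutes.

19 minutes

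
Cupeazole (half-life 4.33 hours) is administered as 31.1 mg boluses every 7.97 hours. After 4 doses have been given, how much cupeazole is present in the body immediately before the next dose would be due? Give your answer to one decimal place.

12.0 mg

The 4 doses were given 31.88, 23.91, 15.94, 7.97 hours ago.
Total = 31.1·(1/2)^(31.88/4.33) + 31.1·(1/2)^(23.91/4.33) + 31.1·(1/2)^(15.94/4.33) + 31.1·(1/2)^(7.97/4.33)
      = 0.18897 + 0.67685 + 2.4243 + 8.683 ≈ 11.973 mg.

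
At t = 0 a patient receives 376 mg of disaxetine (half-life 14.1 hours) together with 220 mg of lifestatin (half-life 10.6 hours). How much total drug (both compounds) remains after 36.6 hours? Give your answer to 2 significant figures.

82 mg

disaxetine: 376 × (1/2)^(36.6/14.1) = 376 × (1/2)^2.5957 ≈ 62.2 mg.
lifestatin: 220 × (1/2)^(36.6/10.6) = 220 × (1/2)^3.4528 ≈ 20.092 mg.
Total = 62.2 + 20.092 ≈ 82.292 mg.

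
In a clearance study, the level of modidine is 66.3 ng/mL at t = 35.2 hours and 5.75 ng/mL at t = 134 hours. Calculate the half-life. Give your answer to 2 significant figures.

Over Δt = 134 − 35.2 = 98.8 hours, the level fell by a factor of 66.3/5.75 ≈ 11.53.
n = log₂(11.53) ≈ 3.5274 half-lives, so t½ = 98.8/3.5274 ≈ 28.009 hours.

28 hours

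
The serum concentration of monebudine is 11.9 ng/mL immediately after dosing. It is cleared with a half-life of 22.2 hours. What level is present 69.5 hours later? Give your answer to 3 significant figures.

Number of half-lives: n = 69.5/22.2 ≈ 3.1306.
Remaining = 11.9 × (1/2)^3.1306 = 11.9 × 0.11418 ≈ 1.3587 ng/mL.

1.36 ng/mL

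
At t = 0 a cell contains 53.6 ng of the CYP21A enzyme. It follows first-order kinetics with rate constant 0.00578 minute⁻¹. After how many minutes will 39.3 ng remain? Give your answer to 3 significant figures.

53.7 minutes

t½ = ln 2 / λ = 0.69315 / 0.00578 ≈ 119.92 minutes.
Fraction remaining = 39.3/53.6 ≈ 0.73321.
n = log₂(53.6/39.3) = ln(1.3639)/ln 2 ≈ 0.4477 half-lives.
t = n × t½ = 0.4477 × 119.92 ≈ 53.689 minutes.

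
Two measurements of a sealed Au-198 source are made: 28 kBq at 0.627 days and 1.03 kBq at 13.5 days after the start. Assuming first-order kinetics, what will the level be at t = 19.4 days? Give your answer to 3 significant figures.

Over Δt = 13.5 − 0.627 = 12.873 days, the level fell by a factor of 28/1.03 ≈ 27.184.
n = log₂(27.184) ≈ 4.7647 half-lives, so t½ = 12.873/4.7647 ≈ 2.7017 days.
From t = 13.5 to t = 19.4: 1.03 × (1/2)^((19.4−13.5)/2.7017) ≈ 0.2267 kBq.

0.227 kBq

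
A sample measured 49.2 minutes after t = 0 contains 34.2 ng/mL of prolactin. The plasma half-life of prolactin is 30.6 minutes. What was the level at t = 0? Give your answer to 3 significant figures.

Number of half-lives elapsed: n = 49.2/30.6 ≈ 1.6078.
A₀ = A × 2^n = 34.2 × 2^1.6078 = 34.2 × 3.048 ≈ 104.24 ng/mL.

104 ng/mL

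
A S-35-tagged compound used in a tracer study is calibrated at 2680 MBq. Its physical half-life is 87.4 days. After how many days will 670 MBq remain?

670/2680 = 1/4, so 2 half-lives have elapsed.
t = 2 × 87.4 = 174.8 days.

174.8 days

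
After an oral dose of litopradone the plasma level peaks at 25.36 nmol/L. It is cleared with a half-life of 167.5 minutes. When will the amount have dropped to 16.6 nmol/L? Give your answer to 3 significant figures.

102 minutes

Fraction remaining = 16.6/25.36 ≈ 0.65457.
n = log₂(25.36/16.6) = ln(1.5277)/ln 2 ≈ 0.61137 half-lives.
t = n × t½ = 0.61137 × 167.5 ≈ 102.4 minutes.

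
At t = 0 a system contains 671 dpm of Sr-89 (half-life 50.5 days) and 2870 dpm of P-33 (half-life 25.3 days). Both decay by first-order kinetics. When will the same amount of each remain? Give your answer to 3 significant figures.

Set 671·(1/2)^(t/50.5) = 2870·(1/2)^(t/25.3).
Taking log₂: log₂(671/2870) = t·(1/50.5 − 1/25.3).
log₂(0.2338) = -2.0967; 1/50.5 − 1/25.3 = -0.019724.
t = -2.0967 / -0.019724 ≈ 106.3 days.

106 days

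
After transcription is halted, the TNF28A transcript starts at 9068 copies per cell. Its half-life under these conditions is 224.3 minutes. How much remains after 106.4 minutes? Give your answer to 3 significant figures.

6530 copies per cell

Number of half-lives: n = 106.4/224.3 ≈ 0.47436.
Remaining = 9068 × (1/2)^0.47436 = 9068 × 0.71978 ≈ 6527 copies per cell.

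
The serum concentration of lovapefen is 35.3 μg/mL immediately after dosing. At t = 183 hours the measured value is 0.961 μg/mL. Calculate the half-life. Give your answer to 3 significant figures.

35.2 hours

A/A₀ = 0.961/35.3 ≈ 0.027224.
n = log₂(36.733) ≈ 5.199 half-lives elapsed in 183 hours.
t½ = 183/5.199 ≈ 35.199 hours.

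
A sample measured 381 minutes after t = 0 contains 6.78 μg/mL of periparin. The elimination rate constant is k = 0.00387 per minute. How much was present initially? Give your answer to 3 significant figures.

29.6 μg/mL

t½ = ln 2 / k = 0.69315 / 0.00387 ≈ 179.11 minutes.
Number of half-lives elapsed: n = 381/179.11 ≈ 2.1272.
A₀ = A × 2^n = 6.78 × 2^2.1272 = 6.78 × 4.3687 ≈ 29.62 μg/mL.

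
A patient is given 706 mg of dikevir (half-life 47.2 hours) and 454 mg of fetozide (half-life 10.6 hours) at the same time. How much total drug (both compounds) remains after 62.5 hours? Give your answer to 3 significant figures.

dikevir: 706 × (1/2)^(62.5/47.2) = 706 × (1/2)^1.3242 ≈ 281.96 mg.
fetozide: 454 × (1/2)^(62.5/10.6) = 454 × (1/2)^5.8962 ≈ 7.6228 mg.
Total = 281.96 + 7.6228 ≈ 289.59 mg.

290 mg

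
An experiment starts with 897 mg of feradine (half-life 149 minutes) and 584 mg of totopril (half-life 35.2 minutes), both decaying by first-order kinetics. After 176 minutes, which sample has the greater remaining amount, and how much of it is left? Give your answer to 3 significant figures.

feradine: 897 × (1/2)^1.1812 ≈ 395.56 mg.
totopril: 584 × (1/2)^5 ≈ 18.25 mg.
Feradine has more remaining, at ≈ 395.56 mg.

feradine, 396 mg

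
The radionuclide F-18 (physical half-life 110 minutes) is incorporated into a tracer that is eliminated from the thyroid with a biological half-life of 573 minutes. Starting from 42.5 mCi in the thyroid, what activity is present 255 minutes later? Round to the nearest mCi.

1/t_eff = 1/t_phys + 1/t_biol = 1/110 + 1/573 = 0.010836 per minute.
t_eff = 110 × 573 / (110 + 573) ≈ 92.284 minutes.
Remaining = 42.5 × (1/2)^(255/92.284) = 42.5 × (1/2)^2.7632 ≈ 6.2601 mCi.

6 mCi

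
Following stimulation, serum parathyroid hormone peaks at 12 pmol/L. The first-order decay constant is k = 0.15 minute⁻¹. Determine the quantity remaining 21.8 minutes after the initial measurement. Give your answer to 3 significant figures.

t½ = ln 2 / k = 0.69315 / 0.15 ≈ 4.621 minutes.
Number of half-lives: n = 21.8/4.621 ≈ 4.7176.
Remaining = 12 × (1/2)^4.7176 = 12 × 0.038006 ≈ 0.45608 pmol/L.

0.456 pmol/L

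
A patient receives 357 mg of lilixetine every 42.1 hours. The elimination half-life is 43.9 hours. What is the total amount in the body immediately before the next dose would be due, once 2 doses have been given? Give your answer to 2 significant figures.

The 2 doses were given 84.2, 42.1 hours ago.
Total = 357·(1/2)^(84.2/43.9) + 357·(1/2)^(42.1/43.9)
      = 94.47 + 183.65 ≈ 278.12 mg.

280 mg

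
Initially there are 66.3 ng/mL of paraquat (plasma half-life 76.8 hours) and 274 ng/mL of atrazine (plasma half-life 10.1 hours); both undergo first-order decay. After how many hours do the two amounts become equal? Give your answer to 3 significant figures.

23.8 hours

Set 66.3·(1/2)^(t/76.8) = 274·(1/2)^(t/10.1).
Taking log₂: log₂(66.3/274) = t·(1/76.8 − 1/10.1).
log₂(0.24197) = -2.0471; 1/76.8 − 1/10.1 = -0.085989.
t = -2.0471 / -0.085989 ≈ 23.806 hours.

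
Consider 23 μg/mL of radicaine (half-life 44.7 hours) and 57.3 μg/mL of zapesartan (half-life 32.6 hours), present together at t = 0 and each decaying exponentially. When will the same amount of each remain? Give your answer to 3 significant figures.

159 hours

Set 23·(1/2)^(t/44.7) = 57.3·(1/2)^(t/32.6).
Taking log₂: log₂(23/57.3) = t·(1/44.7 − 1/32.6).
log₂(0.4014) = -1.3169; 1/44.7 − 1/32.6 = -0.0083035.
t = -1.3169 / -0.0083035 ≈ 158.6 hours.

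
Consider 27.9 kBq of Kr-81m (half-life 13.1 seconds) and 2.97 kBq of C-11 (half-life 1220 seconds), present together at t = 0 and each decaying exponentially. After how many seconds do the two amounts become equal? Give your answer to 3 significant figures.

42.8 seconds

Set 27.9·(1/2)^(t/13.1) = 2.97·(1/2)^(t/1220).
Taking log₂: log₂(27.9/2.97) = t·(1/13.1 − 1/1220).
log₂(9.3939) = 3.2317; 1/13.1 − 1/1220 = 0.075516.
t = 3.2317 / 0.075516 ≈ 42.795 seconds.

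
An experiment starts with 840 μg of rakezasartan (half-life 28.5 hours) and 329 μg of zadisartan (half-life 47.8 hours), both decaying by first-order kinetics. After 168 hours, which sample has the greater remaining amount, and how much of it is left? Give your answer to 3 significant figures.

zadisartan, 28.8 μg

rakezasartan: 840 × (1/2)^5.8947 ≈ 14.118 μg.
zadisartan: 329 × (1/2)^3.5146 ≈ 28.786 μg.
Zadisartan has more remaining, at ≈ 28.786 μg.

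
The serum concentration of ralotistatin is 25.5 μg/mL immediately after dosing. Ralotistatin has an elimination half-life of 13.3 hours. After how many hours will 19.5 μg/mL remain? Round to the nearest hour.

Fraction remaining = 19.5/25.5 ≈ 0.76471.
n = log₂(25.5/19.5) = ln(1.3077)/ln 2 ≈ 0.38702 half-lives.
t = n × t½ = 0.38702 × 13.3 ≈ 5.1474 hours.

5 hours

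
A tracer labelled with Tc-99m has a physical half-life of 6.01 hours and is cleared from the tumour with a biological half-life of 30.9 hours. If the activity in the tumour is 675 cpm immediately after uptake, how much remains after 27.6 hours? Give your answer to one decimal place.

1/t_eff = 1/t_phys + 1/t_biol = 1/6.01 + 1/30.9 = 0.19875 per hour.
t_eff = 6.01 × 30.9 / (6.01 + 30.9) ≈ 5.0314 hours.
Remaining = 675 × (1/2)^(27.6/5.0314) = 675 × (1/2)^5.4855 ≈ 15.066 cpm.

15.1 cpm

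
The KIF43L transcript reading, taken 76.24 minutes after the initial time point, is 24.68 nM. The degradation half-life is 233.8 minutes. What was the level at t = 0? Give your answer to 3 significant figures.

30.9 nM

Number of half-lives elapsed: n = 76.24/233.8 ≈ 0.32609.
A₀ = A × 2^n = 24.68 × 2^0.32609 = 24.68 × 1.2536 ≈ 30.939 nM.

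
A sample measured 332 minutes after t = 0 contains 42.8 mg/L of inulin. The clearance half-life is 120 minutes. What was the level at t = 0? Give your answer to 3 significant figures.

291 mg/L

Number of half-lives elapsed: n = 332/120 ≈ 2.7667.
A₀ = A × 2^n = 42.8 × 2^2.7667 = 42.8 × 6.8053 ≈ 291.27 mg/L.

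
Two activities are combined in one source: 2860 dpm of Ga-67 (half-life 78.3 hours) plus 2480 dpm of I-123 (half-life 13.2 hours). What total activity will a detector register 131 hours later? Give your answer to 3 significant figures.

899 dpm

Ga-67: 2860 × (1/2)^(131/78.3) = 2860 × (1/2)^1.6731 ≈ 896.87 dpm.
I-123: 2480 × (1/2)^(131/13.2) = 2480 × (1/2)^9.9242 ≈ 2.5524 dpm.
Total = 896.87 + 2.5524 ≈ 899.42 dpm.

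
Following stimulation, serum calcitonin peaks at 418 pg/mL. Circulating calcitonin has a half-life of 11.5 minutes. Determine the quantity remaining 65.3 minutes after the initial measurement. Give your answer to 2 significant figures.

8.2 pg/mL

Number of half-lives: n = 65.3/11.5 ≈ 5.6783.
Remaining = 418 × (1/2)^5.6783 = 418 × 0.019529 ≈ 8.163 pg/mL.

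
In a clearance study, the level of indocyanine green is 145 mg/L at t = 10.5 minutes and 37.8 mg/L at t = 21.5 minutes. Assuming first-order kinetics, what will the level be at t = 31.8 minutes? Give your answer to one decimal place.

10.7 mg/L

Over Δt = 21.5 − 10.5 = 11 minutes, the level fell by a factor of 145/37.8 ≈ 3.836.
n = log₂(3.836) ≈ 1.9396 half-lives, so t½ = 11/1.9396 ≈ 5.6713 minutes.
From t = 21.5 to t = 31.8: 37.8 × (1/2)^((31.8−21.5)/5.6713) ≈ 10.734 mg/L.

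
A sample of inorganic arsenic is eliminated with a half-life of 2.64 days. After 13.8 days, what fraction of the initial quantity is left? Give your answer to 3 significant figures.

0.0267

n = 13.8/2.64 ≈ 5.2273 half-lives.
Fraction remaining = (1/2)^5.2273 ≈ 0.026695.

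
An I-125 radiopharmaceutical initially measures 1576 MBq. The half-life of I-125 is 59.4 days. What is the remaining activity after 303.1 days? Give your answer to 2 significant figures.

46 MBq

Number of half-lives: n = 303.1/59.4 ≈ 5.1027.
Remaining = 1576 × (1/2)^5.1027 = 1576 × 0.029103 ≈ 45.866 MBq.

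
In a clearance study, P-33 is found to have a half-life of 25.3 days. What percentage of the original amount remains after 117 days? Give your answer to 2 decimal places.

n = 117/25.3 ≈ 4.6245 half-lives.
Fraction remaining = (1/2)^4.6245 ≈ 0.04054, i.e. 4.054%.

4.05%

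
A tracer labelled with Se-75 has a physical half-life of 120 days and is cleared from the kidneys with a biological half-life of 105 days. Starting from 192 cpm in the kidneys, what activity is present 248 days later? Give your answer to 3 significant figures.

8.92 cpm

1/t_eff = 1/t_phys + 1/t_biol = 1/120 + 1/105 = 0.017857 per day.
t_eff = 120 × 105 / (120 + 105) ≈ 56 days.
Remaining = 192 × (1/2)^(248/56) = 192 × (1/2)^4.4286 ≈ 8.916 cpm.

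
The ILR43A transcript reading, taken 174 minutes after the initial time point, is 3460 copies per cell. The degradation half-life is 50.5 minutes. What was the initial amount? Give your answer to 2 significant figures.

Number of half-lives elapsed: n = 174/50.5 ≈ 3.4455.
A₀ = A × 2^n = 3460 × 2^3.4455 = 3460 × 10.895 ≈ 37695 copies per cell.

38000 copies per cell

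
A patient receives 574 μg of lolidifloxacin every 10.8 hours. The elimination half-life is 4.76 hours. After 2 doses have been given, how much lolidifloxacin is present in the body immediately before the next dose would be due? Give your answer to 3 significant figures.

The 2 doses were given 21.6, 10.8 hours ago.
Total = 574·(1/2)^(21.6/4.76) + 574·(1/2)^(10.8/4.76)
      = 24.711 + 119.1 ≈ 143.81 μg.

144 μg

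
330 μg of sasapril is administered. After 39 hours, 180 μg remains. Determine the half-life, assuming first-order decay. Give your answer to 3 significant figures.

44.6 hours

A/A₀ = 180/330 ≈ 0.54545.
n = log₂(1.8333) ≈ 0.87447 half-lives elapsed in 39 hours.
t½ = 39/0.87447 ≈ 44.598 hours.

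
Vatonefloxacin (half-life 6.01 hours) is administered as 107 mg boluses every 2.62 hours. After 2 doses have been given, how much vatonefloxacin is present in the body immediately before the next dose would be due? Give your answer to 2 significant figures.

The 2 doses were given 5.24, 2.62 hours ago.
Total = 107·(1/2)^(5.24/6.01) + 107·(1/2)^(2.62/6.01)
      = 58.468 + 79.096 ≈ 137.56 mg.

140 mg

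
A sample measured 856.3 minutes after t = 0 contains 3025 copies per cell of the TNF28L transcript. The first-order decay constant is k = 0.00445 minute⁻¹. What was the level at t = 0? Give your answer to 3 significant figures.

137000 copies per cell

t½ = ln 2 / k = 0.69315 / 0.00445 ≈ 155.76 minutes.
Number of half-lives elapsed: n = 856.3/155.76 ≈ 5.4974.
A₀ = A × 2^n = 3025 × 2^5.4974 = 3025 × 45.175 ≈ 136650 copies per cell.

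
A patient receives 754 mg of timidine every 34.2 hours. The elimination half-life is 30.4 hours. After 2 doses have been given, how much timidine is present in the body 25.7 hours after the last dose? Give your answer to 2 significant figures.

The 2 doses were given 59.9, 25.7 hours ago.
Total = 754·(1/2)^(59.9/30.4) + 754·(1/2)^(25.7/30.4)
      = 192.41 + 419.65 ≈ 612.05 mg.

610 mg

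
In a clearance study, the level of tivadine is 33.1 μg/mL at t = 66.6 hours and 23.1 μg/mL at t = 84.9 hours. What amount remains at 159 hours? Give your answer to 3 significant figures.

5.38 μg/mL

Over Δt = 84.9 − 66.6 = 18.3 hours, the level fell by a factor of 33.1/23.1 ≈ 1.4329.
n = log₂(1.4329) ≈ 0.51894 half-lives, so t½ = 18.3/0.51894 ≈ 35.264 hours.
From t = 84.9 to t = 159: 23.1 × (1/2)^((159−84.9)/35.264) ≈ 5.3835 μg/mL.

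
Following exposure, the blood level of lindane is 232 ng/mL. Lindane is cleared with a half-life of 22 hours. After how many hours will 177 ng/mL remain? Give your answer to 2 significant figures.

8.6 hours

Fraction remaining = 177/232 ≈ 0.76293.
n = log₂(232/177) = ln(1.3107)/ln 2 ≈ 0.39038 half-lives.
t = n × t½ = 0.39038 × 22 ≈ 8.5883 hours.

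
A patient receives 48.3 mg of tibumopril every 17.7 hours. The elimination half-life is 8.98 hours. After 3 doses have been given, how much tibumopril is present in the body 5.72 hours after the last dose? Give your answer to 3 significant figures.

41.0 mg

The 3 doses were given 41.12, 23.42, 5.72 hours ago.
Total = 48.3·(1/2)^(41.12/8.98) + 48.3·(1/2)^(23.42/8.98) + 48.3·(1/2)^(5.72/8.98)
      = 2.0207 + 7.9224 + 31.06 ≈ 41.003 mg.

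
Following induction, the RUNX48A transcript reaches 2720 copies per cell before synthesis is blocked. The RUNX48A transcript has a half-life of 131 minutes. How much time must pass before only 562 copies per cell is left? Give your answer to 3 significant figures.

298 minutes

Fraction remaining = 562/2720 ≈ 0.20662.
n = log₂(2720/562) = ln(4.8399)/ln 2 ≈ 2.275 half-lives.
t = n × t½ = 2.275 × 131 ≈ 298.02 minutes.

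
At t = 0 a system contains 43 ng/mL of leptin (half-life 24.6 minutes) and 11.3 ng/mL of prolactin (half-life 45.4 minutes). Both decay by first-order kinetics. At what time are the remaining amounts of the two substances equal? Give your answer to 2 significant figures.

100 minutes

Set 43·(1/2)^(t/24.6) = 11.3·(1/2)^(t/45.4).
Taking log₂: log₂(43/11.3) = t·(1/24.6 − 1/45.4).
log₂(3.8053) = 1.928; 1/24.6 − 1/45.4 = 0.018624.
t = 1.928 / 0.018624 ≈ 103.52 minutes.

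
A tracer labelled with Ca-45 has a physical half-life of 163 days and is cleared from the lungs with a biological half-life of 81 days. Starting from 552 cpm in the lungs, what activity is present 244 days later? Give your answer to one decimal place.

24.2 cpm

1/t_eff = 1/t_phys + 1/t_biol = 1/163 + 1/81 = 0.018481 per day.
t_eff = 163 × 81 / (163 + 81) ≈ 54.111 days.
Remaining = 552 × (1/2)^(244/54.111) = 552 × (1/2)^4.5093 ≈ 24.239 cpm.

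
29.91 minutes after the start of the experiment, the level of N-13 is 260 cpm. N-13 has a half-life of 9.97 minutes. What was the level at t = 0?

2080 cpm

Number of half-lives elapsed: n = 29.91/9.97 ≈ 3.
A₀ = A × 2^n = 260 × 2^3 = 260 × 8 ≈ 2080 cpm.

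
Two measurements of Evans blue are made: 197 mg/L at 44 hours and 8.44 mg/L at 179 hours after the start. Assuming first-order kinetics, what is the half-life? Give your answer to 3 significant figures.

29.7 hours

Over Δt = 179 − 44 = 135 hours, the level fell by a factor of 197/8.44 ≈ 23.341.
n = log₂(23.341) ≈ 4.5448 half-lives, so t½ = 135/4.5448 ≈ 29.704 hours.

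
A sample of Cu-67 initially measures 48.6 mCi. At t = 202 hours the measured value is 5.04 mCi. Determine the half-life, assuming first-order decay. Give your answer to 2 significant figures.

62 hours

A/A₀ = 5.04/48.6 ≈ 0.1037.
n = log₂(9.6429) ≈ 3.2695 half-lives elapsed in 202 hours.
t½ = 202/3.2695 ≈ 61.784 hours.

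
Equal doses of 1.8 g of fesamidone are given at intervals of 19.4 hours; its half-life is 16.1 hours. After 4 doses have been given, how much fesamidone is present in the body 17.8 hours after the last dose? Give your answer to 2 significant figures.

1.4 g

The 4 doses were given 76, 56.6, 37.2, 17.8 hours ago.
Total = 1.8·(1/2)^(76/16.1) + 1.8·(1/2)^(56.6/16.1) + 1.8·(1/2)^(37.2/16.1) + 1.8·(1/2)^(17.8/16.1)
      = 0.068275 + 0.1574 + 0.36285 + 0.83648 ≈ 1.425 g.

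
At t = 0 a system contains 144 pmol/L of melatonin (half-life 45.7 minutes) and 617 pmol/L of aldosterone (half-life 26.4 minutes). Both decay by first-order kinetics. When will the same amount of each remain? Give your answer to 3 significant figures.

131 minutes

Set 144·(1/2)^(t/45.7) = 617·(1/2)^(t/26.4).
Taking log₂: log₂(144/617) = t·(1/45.7 − 1/26.4).
log₂(0.23339) = -2.0992; 1/45.7 − 1/26.4 = -0.015997.
t = -2.0992 / -0.015997 ≈ 131.23 minutes.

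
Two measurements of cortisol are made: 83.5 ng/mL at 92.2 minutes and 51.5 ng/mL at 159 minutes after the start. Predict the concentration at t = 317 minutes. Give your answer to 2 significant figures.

Over Δt = 159 − 92.2 = 66.8 minutes, the level fell by a factor of 83.5/51.5 ≈ 1.6214.
n = log₂(1.6214) ≈ 0.6972 half-lives, so t½ = 66.8/0.6972 ≈ 95.811 minutes.
From t = 159 to t = 317: 51.5 × (1/2)^((317−159)/95.811) ≈ 16.42 ng/mL.

16 ng/mL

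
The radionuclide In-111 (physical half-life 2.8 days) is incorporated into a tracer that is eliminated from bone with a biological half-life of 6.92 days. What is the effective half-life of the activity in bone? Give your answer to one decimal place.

2.0 days

1/t_eff = 1/t_phys + 1/t_biol = 1/2.8 + 1/6.92 = 0.50165 per day.
t_eff = 2.8 × 6.92 / (2.8 + 6.92) ≈ 1.9934 days.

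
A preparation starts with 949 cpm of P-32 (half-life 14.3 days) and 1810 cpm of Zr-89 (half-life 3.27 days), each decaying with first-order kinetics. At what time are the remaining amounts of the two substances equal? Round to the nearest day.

Set 949·(1/2)^(t/14.3) = 1810·(1/2)^(t/3.27).
Taking log₂: log₂(949/1810) = t·(1/14.3 − 1/3.27).
log₂(0.52431) = -0.93151; 1/14.3 − 1/3.27 = -0.23588.
t = -0.93151 / -0.23588 ≈ 3.9491 days.

4 days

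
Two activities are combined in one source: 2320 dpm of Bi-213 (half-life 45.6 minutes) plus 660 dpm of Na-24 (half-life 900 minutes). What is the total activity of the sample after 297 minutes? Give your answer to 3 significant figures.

550 dpm

Bi-213: 2320 × (1/2)^(297/45.6) = 2320 × (1/2)^6.5132 ≈ 25.4 dpm.
Na-24: 660 × (1/2)^(297/900) = 660 × (1/2)^0.33 ≈ 525.05 dpm.
Total = 25.4 + 525.05 ≈ 550.45 dpm.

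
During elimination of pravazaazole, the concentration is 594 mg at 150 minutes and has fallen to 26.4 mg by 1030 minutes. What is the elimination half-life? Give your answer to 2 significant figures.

200 minutes

Over Δt = 1030 − 150 = 880 minutes, the level fell by a factor of 594/26.4 ≈ 22.5.
n = log₂(22.5) ≈ 4.4919 half-lives, so t½ = 880/4.4919 ≈ 195.91 minutes.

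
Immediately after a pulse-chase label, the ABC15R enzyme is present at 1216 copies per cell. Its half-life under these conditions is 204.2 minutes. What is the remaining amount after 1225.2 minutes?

19 copies per cell

Elapsed time is 6 half-lives (1225.2/204.2).
Each half-life halves the amount: 1216 × (1/2)^6 = 1216/64 = 19 copies per cell.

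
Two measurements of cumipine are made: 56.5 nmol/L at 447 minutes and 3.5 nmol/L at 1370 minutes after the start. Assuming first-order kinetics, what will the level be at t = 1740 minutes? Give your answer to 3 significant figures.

1.15 nmol/L

Over Δt = 1370 − 447 = 923 minutes, the level fell by a factor of 56.5/3.5 ≈ 16.143.
n = log₂(16.143) ≈ 4.0128 half-lives, so t½ = 923/4.0128 ≈ 230.01 minutes.
From t = 1370 to t = 1740: 3.5 × (1/2)^((1740−1370)/230.01) ≈ 1.1477 nmol/L.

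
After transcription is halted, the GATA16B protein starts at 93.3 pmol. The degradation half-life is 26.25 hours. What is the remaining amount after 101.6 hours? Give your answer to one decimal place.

Number of half-lives: n = 101.6/26.25 ≈ 3.8705.
Remaining = 93.3 × (1/2)^3.8705 = 93.3 × 0.068371 ≈ 6.379 pmol.

6.4 pmol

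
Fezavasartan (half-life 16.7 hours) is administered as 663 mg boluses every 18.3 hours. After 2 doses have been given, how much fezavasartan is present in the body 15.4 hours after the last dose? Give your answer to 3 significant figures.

514 mg

The 2 doses were given 33.7, 15.4 hours ago.
Total = 663·(1/2)^(33.7/16.7) + 663·(1/2)^(15.4/16.7)
      = 163.7 + 349.88 ≈ 513.58 mg.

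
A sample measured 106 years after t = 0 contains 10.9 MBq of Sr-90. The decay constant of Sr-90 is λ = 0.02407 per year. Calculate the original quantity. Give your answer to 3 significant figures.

t½ = ln 2 / λ = 0.69315 / 0.02407 ≈ 28.797 years.
Number of half-lives elapsed: n = 106/28.797 ≈ 3.6809.
A₀ = A × 2^n = 10.9 × 2^3.6809 = 10.9 × 12.825 ≈ 139.8 MBq.

140 MBq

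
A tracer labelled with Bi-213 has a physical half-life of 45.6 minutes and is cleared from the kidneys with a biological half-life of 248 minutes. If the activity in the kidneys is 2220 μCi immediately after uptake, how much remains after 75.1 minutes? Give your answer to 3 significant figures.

1/t_eff = 1/t_phys + 1/t_biol = 1/45.6 + 1/248 = 0.025962 per minute.
t_eff = 45.6 × 248 / (45.6 + 248) ≈ 38.518 minutes.
Remaining = 2220 × (1/2)^(75.1/38.518) = 2220 × (1/2)^1.9498 ≈ 574.67 μCi.

575 μCi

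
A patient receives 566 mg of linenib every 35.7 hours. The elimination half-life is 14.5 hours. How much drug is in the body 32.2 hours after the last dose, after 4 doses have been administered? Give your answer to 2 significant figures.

150 mg

The 4 doses were given 139.3, 103.6, 67.9, 32.2 hours ago.
Total = 566·(1/2)^(139.3/14.5) + 566·(1/2)^(103.6/14.5) + 566·(1/2)^(67.9/14.5) + 566·(1/2)^(32.2/14.5)
      = 0.72586 + 3.9995 + 22.038 + 121.43 ≈ 148.19 mg.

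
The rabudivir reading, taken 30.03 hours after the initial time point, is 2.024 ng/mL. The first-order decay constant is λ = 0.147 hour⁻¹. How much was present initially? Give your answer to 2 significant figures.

170 ng/mL

t½ = ln 2 / λ = 0.69315 / 0.147 ≈ 4.7153 hours.
Number of half-lives elapsed: n = 30.03/4.7153 ≈ 6.3686.
A₀ = A × 2^n = 2.024 × 2^6.3686 = 2.024 × 82.633 ≈ 167.25 ng/mL.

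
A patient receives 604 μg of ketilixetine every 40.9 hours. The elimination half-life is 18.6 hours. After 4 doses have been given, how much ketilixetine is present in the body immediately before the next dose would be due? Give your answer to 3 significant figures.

The 4 doses were given 163.6, 122.7, 81.8, 40.9 hours ago.
Total = 604·(1/2)^(163.6/18.6) + 604·(1/2)^(122.7/18.6) + 604·(1/2)^(81.8/18.6) + 604·(1/2)^(40.9/18.6)
      = 1.3592 + 6.2404 + 28.652 + 131.55 ≈ 167.8 μg.

168 μg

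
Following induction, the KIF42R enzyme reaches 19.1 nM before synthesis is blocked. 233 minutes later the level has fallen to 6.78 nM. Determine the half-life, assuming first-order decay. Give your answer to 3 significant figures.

A/A₀ = 6.78/19.1 ≈ 0.35497.
n = log₂(2.8171) ≈ 1.4942 half-lives elapsed in 233 minutes.
t½ = 233/1.4942 ≈ 155.93 minutes.

156 minutes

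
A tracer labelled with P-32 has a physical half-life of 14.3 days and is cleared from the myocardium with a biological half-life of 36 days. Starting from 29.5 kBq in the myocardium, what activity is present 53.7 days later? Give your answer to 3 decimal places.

0.777 kBq

1/t_eff = 1/t_phys + 1/t_biol = 1/14.3 + 1/36 = 0.097708 per day.
t_eff = 14.3 × 36 / (14.3 + 36) ≈ 10.235 days.
Remaining = 29.5 × (1/2)^(53.7/10.235) = 29.5 × (1/2)^5.2469 ≈ 0.77686 kBq.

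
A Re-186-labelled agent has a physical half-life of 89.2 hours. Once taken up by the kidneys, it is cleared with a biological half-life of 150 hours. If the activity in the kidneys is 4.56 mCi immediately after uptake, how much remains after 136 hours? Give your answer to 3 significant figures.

1/t_eff = 1/t_phys + 1/t_biol = 1/89.2 + 1/150 = 0.017877 per hour.
t_eff = 89.2 × 150 / (89.2 + 150) ≈ 55.936 hours.
Remaining = 4.56 × (1/2)^(136/55.936) = 4.56 × (1/2)^2.4313 ≈ 0.8454 mCi.

0.845 mCi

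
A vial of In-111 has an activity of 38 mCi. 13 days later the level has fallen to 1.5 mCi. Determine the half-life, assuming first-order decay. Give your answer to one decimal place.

A/A₀ = 1.5/38 ≈ 0.039474.
n = log₂(25.333) ≈ 4.663 half-lives elapsed in 13 days.
t½ = 13/4.663 ≈ 2.7879 days.

2.8 days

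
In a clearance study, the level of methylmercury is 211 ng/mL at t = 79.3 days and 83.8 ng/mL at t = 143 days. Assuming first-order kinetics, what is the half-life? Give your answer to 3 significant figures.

Over Δt = 143 − 79.3 = 63.7 days, the level fell by a factor of 211/83.8 ≈ 2.5179.
n = log₂(2.5179) ≈ 1.3322 half-lives, so t½ = 63.7/1.3322 ≈ 47.815 days.

47.8 days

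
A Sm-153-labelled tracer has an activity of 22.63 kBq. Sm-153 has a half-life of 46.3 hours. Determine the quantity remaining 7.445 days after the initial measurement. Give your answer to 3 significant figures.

1.56 kBq

Convert the elapsed time: 7.445 days = 178.68 hours.
Number of half-lives: n = 178.68/46.3 ≈ 3.8592.
Remaining = 22.63 × (1/2)^3.8592 = 22.63 × 0.068908 ≈ 1.5594 kBq.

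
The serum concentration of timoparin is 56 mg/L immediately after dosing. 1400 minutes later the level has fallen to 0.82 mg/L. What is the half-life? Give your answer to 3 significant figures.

230 minutes

A/A₀ = 0.82/56 ≈ 0.014643.
n = log₂(68.293) ≈ 6.0937 half-lives elapsed in 1400 minutes.
t½ = 1400/6.0937 ≈ 229.75 minutes.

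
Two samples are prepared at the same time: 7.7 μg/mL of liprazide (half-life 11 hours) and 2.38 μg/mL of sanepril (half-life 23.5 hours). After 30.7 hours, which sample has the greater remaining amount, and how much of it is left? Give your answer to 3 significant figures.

liprazide, 1.11 μg/mL

liprazide: 7.7 × (1/2)^2.7909 ≈ 1.1126 μg/mL.
sanepril: 2.38 × (1/2)^1.3064 ≈ 0.96231 μg/mL.
Liprazide has more remaining, at ≈ 1.1126 μg/mL.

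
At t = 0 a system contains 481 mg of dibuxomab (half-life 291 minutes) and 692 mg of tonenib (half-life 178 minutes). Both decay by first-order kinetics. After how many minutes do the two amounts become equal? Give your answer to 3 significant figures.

Set 481·(1/2)^(t/291) = 692·(1/2)^(t/178).
Taking log₂: log₂(481/692) = t·(1/291 − 1/178).
log₂(0.69509) = -0.52474; 1/291 − 1/178 = -0.0021816.
t = -0.52474 / -0.0021816 ≈ 240.53 minutes.

241 minutes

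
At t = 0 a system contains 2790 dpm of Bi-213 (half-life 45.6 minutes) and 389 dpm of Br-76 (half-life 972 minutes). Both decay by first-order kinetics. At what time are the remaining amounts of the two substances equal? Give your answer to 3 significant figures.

136 minutes

Set 2790·(1/2)^(t/45.6) = 389·(1/2)^(t/972).
Taking log₂: log₂(2790/389) = t·(1/45.6 − 1/972).
log₂(7.1722) = 2.8424; 1/45.6 − 1/972 = 0.020901.
t = 2.8424 / 0.020901 ≈ 135.99 minutes.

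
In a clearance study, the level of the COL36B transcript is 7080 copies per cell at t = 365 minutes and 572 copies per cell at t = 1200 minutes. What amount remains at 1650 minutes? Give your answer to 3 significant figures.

147 copies per cell

Over Δt = 1200 − 365 = 835 minutes, the level fell by a factor of 7080/572 ≈ 12.378.
n = log₂(12.378) ≈ 3.6297 half-lives, so t½ = 835/3.6297 ≈ 230.05 minutes.
From t = 1200 to t = 1650: 572 × (1/2)^((1650−1200)/230.05) ≈ 147.42 copies per cell.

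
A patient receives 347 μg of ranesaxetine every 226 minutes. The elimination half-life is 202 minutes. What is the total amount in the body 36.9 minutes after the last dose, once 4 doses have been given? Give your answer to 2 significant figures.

The 4 doses were given 714.9, 488.9, 262.9, 36.9 minutes ago.
Total = 347·(1/2)^(714.9/202) + 347·(1/2)^(488.9/202) + 347·(1/2)^(262.9/202) + 347·(1/2)^(36.9/202)
      = 29.85 + 64.826 + 140.78 + 305.73 ≈ 541.19 μg.

540 μg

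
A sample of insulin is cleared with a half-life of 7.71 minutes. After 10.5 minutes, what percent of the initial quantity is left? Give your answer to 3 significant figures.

38.9%

n = 10.5/7.71 ≈ 1.3619 half-lives.
Fraction remaining = (1/2)^1.3619 ≈ 0.38908, i.e. 38.908%.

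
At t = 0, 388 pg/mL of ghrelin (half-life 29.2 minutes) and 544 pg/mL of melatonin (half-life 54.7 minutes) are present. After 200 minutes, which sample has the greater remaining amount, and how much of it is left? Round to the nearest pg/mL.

melatonin, 43 pg/mL

ghrelin: 388 × (1/2)^6.8493 ≈ 3.365 pg/mL.
melatonin: 544 × (1/2)^3.6563 ≈ 43.146 pg/mL.
Melatonin has more remaining, at ≈ 43.146 pg/mL.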